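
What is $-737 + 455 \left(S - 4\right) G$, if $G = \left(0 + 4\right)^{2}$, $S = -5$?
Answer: $-66257$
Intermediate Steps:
$G = 16$ ($G = 4^{2} = 16$)
$-737 + 455 \left(S - 4\right) G = -737 + 455 \left(-5 - 4\right) 16 = -737 + 455 \left(\left(-9\right) 16\right) = -737 + 455 \left(-144\right) = -737 - 65520 = -66257$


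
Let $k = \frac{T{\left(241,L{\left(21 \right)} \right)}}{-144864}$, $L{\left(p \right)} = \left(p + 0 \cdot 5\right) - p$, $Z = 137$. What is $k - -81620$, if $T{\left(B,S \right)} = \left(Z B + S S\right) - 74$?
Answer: $\frac{3941255579}{48288} \approx 81620.0$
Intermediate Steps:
$L{\left(p \right)} = 0$ ($L{\left(p \right)} = \left(p + 0\right) - p = p - p = 0$)
$T{\left(B,S \right)} = -74 + S^{2} + 137 B$ ($T{\left(B,S \right)} = \left(137 B + S S\right) - 74 = \left(137 B + S^{2}\right) - 74 = \left(S^{2} + 137 B\right) - 74 = -74 + S^{2} + 137 B$)
$k = - \frac{10981}{48288}$ ($k = \frac{-74 + 0^{2} + 137 \cdot 241}{-144864} = \left(-74 + 0 + 33017\right) \left(- \frac{1}{144864}\right) = 32943 \left(- \frac{1}{144864}\right) = - \frac{10981}{48288} \approx -0.22741$)
$k - -81620 = - \frac{10981}{48288} - -81620 = - \frac{10981}{48288} + 81620 = \frac{3941255579}{48288}$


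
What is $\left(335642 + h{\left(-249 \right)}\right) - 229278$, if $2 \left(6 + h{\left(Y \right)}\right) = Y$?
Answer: $\frac{212467}{2} \approx 1.0623 \cdot 10^{5}$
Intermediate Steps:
$h{\left(Y \right)} = -6 + \frac{Y}{2}$
$\left(335642 + h{\left(-249 \right)}\right) - 229278 = \left(335642 + \left(-6 + \frac{1}{2} \left(-249\right)\right)\right) - 229278 = \left(335642 - \frac{261}{2}\right) - 229278 = \frac{671023}{2} - 229278 = \frac{212467}{2}$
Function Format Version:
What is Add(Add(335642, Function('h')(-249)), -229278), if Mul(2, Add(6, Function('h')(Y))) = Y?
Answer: Rational(212467, 2) ≈ 1.0623e+5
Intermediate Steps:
Function('h')(Y) = Add(-6, Mul(Rational(1, 2), Y))
Add(Add(335642, Function('h')(-249)), -229278) = Add(Add(335642, Add(-6, Mul(Rational(1, 2), -249))), -229278) = Add(Add(335642, Add(-6, Rational(-249, 2))), -229278) = Add(Add(335642, Rational(-261, 2)), -229278) = Add(Rational(671023, 2), -229278) = Rational(212467, 2)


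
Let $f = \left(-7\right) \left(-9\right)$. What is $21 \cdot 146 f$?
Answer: $193158$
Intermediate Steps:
$f = 63$
$21 \cdot 146 f = 21 \cdot 146 \cdot 63 = 3066 \cdot 63 = 193158$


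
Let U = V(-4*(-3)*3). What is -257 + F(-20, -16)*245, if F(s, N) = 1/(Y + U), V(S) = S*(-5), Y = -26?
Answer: -53187/206 ≈ -258.19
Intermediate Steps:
V(S) = -5*S
U = -180 (U = -5*(-4*(-3))*3 = -60*3 = -5*36 = -180)
F(s, N) = -1/206 (F(s, N) = 1/(-26 - 180) = 1/(-206) = -1/206)
-257 + F(-20, -16)*245 = -257 - 1/206*245 = -257 - 245/206 = -53187/206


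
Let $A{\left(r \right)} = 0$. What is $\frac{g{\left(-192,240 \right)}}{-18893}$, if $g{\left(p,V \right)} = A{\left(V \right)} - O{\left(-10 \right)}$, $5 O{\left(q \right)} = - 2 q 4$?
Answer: $\frac{16}{18893} \approx 0.00084687$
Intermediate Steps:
$O{\left(q \right)} = - \frac{8 q}{5}$ ($O{\left(q \right)} = \frac{- 2 q 4}{5} = \frac{\left(-8\right) q}{5} = - \frac{8 q}{5}$)
$g{\left(p,V \right)} = -16$ ($g{\left(p,V \right)} = 0 - \left(- \frac{8}{5}\right) \left(-10\right) = 0 - 16 = -16$)
$\frac{g{\left(-192,240 \right)}}{-18893} = - \frac{16}{-18893} = \left(-16\right) \left(- \frac{1}{18893}\right) = \frac{16}{18893}$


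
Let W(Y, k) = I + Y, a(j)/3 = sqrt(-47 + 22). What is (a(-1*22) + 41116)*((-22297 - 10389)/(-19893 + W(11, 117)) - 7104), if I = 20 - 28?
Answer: -2904143837692/9945 - 70632937*I/663 ≈ -2.9202e+8 - 1.0654e+5*I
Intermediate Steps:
a(j) = 15*I (a(j) = 3*sqrt(-47 + 22) = 3*sqrt(-25) = 3*(5*I) = 15*I)
I = -8
W(Y, k) = -8 + Y
(a(-1*22) + 41116)*((-22297 - 10389)/(-19893 + W(11, 117)) - 7104) = (15*I + 41116)*((-22297 - 10389)/(-19893 + (-8 + 11)) - 7104) = (41116 + 15*I)*(-32686/(-19893 + 3) - 7104) = (41116 + 15*I)*(-32686/(-19890) - 7104) = (41116 + 15*I)*(-32686*(-1/19890) - 7104) = (41116 + 15*I)*(16343/9945 - 7104) = (41116 + 15*I)*(-70632937/9945) = -2904143837692/9945 - 70632937*I/663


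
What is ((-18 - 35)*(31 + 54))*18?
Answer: -81090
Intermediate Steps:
((-18 - 35)*(31 + 54))*18 = -53*85*18 = -4505*18 = -81090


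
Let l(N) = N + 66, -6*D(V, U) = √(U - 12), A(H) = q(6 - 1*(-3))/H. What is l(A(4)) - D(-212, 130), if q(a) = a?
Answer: 273/4 + √118/6 ≈ 70.060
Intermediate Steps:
A(H) = 9/H (A(H) = (6 - 1*(-3))/H = (6 + 3)/H = 9/H)
D(V, U) = -√(-12 + U)/6 (D(V, U) = -√(U - 12)/6 = -√(-12 + U)/6)
l(N) = 66 + N
l(A(4)) - D(-212, 130) = (66 + 9/4) - (-1)*√(-12 + 130)/6 = (66 + 9*(¼)) - (-1)*√118/6 = (66 + 9/4) + √118/6 = 273/4 + √118/6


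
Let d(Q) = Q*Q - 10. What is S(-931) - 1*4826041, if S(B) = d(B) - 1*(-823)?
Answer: -3958467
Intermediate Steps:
d(Q) = -10 + Q² (d(Q) = Q² - 10 = -10 + Q²)
S(B) = 813 + B² (S(B) = (-10 + B²) - 1*(-823) = (-10 + B²) + 823 = 813 + B²)
S(-931) - 1*4826041 = (813 + (-931)²) - 1*4826041 = (813 + 866761) - 4826041 = 867574 - 4826041 = -3958467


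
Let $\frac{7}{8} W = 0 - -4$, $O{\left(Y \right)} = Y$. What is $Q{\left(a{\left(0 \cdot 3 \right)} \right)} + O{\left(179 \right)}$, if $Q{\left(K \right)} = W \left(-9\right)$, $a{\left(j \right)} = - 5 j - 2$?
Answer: $\frac{965}{7} \approx 137.86$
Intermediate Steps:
$W = \frac{32}{7}$ ($W = \frac{8 \left(0 - -4\right)}{7} = \frac{8 \left(0 + 4\right)}{7} = \frac{8}{7} \cdot 4 = \frac{32}{7} \approx 4.5714$)
$a{\left(j \right)} = -2 - 5 j$
$Q{\left(K \right)} = - \frac{288}{7}$ ($Q{\left(K \right)} = \frac{32}{7} \left(-9\right) = - \frac{288}{7}$)
$Q{\left(a{\left(0 \cdot 3 \right)} \right)} + O{\left(179 \right)} = - \frac{288}{7} + 179 = \frac{965}{7}$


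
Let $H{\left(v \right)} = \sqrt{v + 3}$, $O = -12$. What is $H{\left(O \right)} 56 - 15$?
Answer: $-15 + 168 i \approx -15.0 + 168.0 i$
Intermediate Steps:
$H{\left(v \right)} = \sqrt{3 + v}$
$H{\left(O \right)} 56 - 15 = \sqrt{3 - 12} \cdot 56 - 15 = \sqrt{-9} \cdot 56 - 15 = 3 i 56 - 15 = 168 i - 15 = -15 + 168 i$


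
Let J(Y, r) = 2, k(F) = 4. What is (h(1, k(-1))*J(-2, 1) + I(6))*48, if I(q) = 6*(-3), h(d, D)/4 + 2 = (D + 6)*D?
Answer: 13728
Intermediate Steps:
h(d, D) = -8 + 4*D*(6 + D) (h(d, D) = -8 + 4*((D + 6)*D) = -8 + 4*((6 + D)*D) = -8 + 4*(D*(6 + D)) = -8 + 4*D*(6 + D))
I(q) = -18
(h(1, k(-1))*J(-2, 1) + I(6))*48 = ((-8 + 4*4**2 + 24*4)*2 - 18)*48 = ((-8 + 4*16 + 96)*2 - 18)*48 = ((-8 + 64 + 96)*2 - 18)*48 = (152*2 - 18)*48 = (304 - 18)*48 = 286*48 = 13728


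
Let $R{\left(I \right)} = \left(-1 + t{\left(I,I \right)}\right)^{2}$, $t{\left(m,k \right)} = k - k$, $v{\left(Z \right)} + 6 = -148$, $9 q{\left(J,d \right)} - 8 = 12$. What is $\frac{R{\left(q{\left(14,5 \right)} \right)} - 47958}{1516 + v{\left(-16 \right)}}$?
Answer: $- \frac{47957}{1362} \approx -35.211$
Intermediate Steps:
$q{\left(J,d \right)} = \frac{20}{9}$ ($q{\left(J,d \right)} = \frac{8}{9} + \frac{1}{9} \cdot 12 = \frac{8}{9} + \frac{4}{3} = \frac{20}{9}$)
$v{\left(Z \right)} = -154$ ($v{\left(Z \right)} = -6 - 148 = -154$)
$t{\left(m,k \right)} = 0$
$R{\left(I \right)} = 1$ ($R{\left(I \right)} = \left(-1 + 0\right)^{2} = \left(-1\right)^{2} = 1$)
$\frac{R{\left(q{\left(14,5 \right)} \right)} - 47958}{1516 + v{\left(-16 \right)}} = \frac{1 - 47958}{1516 - 154} = - \frac{47957}{1362}$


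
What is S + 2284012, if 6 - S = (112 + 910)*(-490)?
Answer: 2784798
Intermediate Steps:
S = 500786 (S = 6 - (112 + 910)*(-490) = 6 - 1022*(-490) = 6 - 1*(-500780) = 6 + 500780 = 500786)
S + 2284012 = 500786 + 2284012 = 2784798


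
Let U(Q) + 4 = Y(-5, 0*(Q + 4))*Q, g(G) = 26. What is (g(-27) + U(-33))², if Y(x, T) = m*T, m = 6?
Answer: 484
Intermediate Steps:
Y(x, T) = 6*T
U(Q) = -4 (U(Q) = -4 + (6*(0*(Q + 4)))*Q = -4 + (6*(0*(4 + Q)))*Q = -4 + (6*0)*Q = -4 + 0*Q = -4 + 0 = -4)
(g(-27) + U(-33))² = (26 - 4)² = 22² = 484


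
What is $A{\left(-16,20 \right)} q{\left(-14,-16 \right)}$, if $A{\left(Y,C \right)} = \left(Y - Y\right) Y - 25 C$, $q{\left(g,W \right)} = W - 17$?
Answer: $16500$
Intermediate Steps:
$q{\left(g,W \right)} = -17 + W$ ($q{\left(g,W \right)} = W - 17 = -17 + W$)
$A{\left(Y,C \right)} = - 25 C$ ($A{\left(Y,C \right)} = 0 Y - 25 C = 0 - 25 C = - 25 C$)
$A{\left(-16,20 \right)} q{\left(-14,-16 \right)} = \left(-25\right) 20 \left(-17 - 16\right) = \left(-500\right) \left(-33\right) = 16500$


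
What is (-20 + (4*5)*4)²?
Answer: 3600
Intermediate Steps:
(-20 + (4*5)*4)² = (-20 + 20*4)² = (-20 + 80)² = 60² = 3600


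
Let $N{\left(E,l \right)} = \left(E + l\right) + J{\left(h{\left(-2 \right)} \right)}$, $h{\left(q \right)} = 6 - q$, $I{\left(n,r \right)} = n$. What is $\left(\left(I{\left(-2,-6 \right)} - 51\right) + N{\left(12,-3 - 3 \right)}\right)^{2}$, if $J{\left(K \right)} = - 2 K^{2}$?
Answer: $30625$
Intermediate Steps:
$N{\left(E,l \right)} = -128 + E + l$ ($N{\left(E,l \right)} = \left(E + l\right) - 2 \left(6 - -2\right)^{2} = \left(E + l\right) - 2 \left(6 + 2\right)^{2} = \left(E + l\right) - 2 \cdot 8^{2} = \left(E + l\right) - 128 = -128 + E + l$)
$\left(\left(I{\left(-2,-6 \right)} - 51\right) + N{\left(12,-3 - 3 \right)}\right)^{2} = \left(\left(-2 - 51\right) - 122\right)^{2} = \left(-53 - 122\right)^{2} = \left(-175\right)^{2} = 30625$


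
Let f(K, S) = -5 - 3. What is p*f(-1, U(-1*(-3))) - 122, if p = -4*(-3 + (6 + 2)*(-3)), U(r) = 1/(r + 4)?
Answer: -986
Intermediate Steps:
U(r) = 1/(4 + r)
f(K, S) = -8
p = 108 (p = -4*(-3 + 8*(-3)) = -4*(-3 - 24) = -4*(-27) = 108)
p*f(-1, U(-1*(-3))) - 122 = 108*(-8) - 122 = -864 - 122 = -986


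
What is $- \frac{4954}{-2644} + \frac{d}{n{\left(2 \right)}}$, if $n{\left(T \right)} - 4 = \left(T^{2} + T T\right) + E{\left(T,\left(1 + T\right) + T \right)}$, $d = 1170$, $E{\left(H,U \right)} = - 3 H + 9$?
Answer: $\frac{105593}{1322} \approx 79.874$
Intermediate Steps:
$E{\left(H,U \right)} = 9 - 3 H$
$n{\left(T \right)} = 13 - 3 T + 2 T^{2}$ ($n{\left(T \right)} = 4 - \left(-9 - T^{2} + 3 T - T T\right) = 4 - \left(-9 - 2 T^{2} + 3 T\right) = 4 + \left(9 - 3 T + 2 T^{2}\right) = 13 - 3 T + 2 T^{2}$)
$- \frac{4954}{-2644} + \frac{d}{n{\left(2 \right)}} = - \frac{4954}{-2644} + \frac{1170}{13 - 6 + 2 \cdot 2^{2}} = \left(-4954\right) \left(- \frac{1}{2644}\right) + \frac{1170}{13 - 6 + 2 \cdot 4} = \frac{2477}{1322} + \frac{1170}{13 - 6 + 8} = \frac{2477}{1322} + \frac{1170}{15} = \frac{2477}{1322} + 1170 \cdot \frac{1}{15} = \frac{2477}{1322} + 78 = \frac{105593}{1322}$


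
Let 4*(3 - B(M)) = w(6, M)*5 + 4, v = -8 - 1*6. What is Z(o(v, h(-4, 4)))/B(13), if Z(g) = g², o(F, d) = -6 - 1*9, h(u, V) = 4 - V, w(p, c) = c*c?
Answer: -100/93 ≈ -1.0753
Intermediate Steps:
w(p, c) = c²
v = -14 (v = -8 - 6 = -14)
B(M) = 2 - 5*M²/4 (B(M) = 3 - (M²*5 + 4)/4 = 3 - (5*M² + 4)/4 = 3 - (4 + 5*M²)/4 = 3 + (-1 - 5*M²/4) = 2 - 5*M²/4)
o(F, d) = -15 (o(F, d) = -6 - 9 = -15)
Z(o(v, h(-4, 4)))/B(13) = (-15)²/(2 - 5/4*13²) = 225/(2 - 5/4*169) = 225/(2 - 845/4) = 225/(-837/4) = 225*(-4/837) = -100/93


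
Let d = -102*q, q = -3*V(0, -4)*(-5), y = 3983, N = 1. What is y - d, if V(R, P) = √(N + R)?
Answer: 5513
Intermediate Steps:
V(R, P) = √(1 + R)
q = 15 (q = -3*√(1 + 0)*(-5) = -3*√1*(-5) = -3*1*(-5) = -3*(-5) = 15)
d = -1530 (d = -102*15 = -1530)
y - d = 3983 - 1*(-1530) = 3983 + 1530 = 5513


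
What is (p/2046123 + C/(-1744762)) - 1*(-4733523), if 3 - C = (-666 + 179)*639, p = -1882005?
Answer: 2816443683732674630/594999609621 ≈ 4.7335e+6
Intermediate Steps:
C = 311196 (C = 3 - (-666 + 179)*639 = 3 - (-487)*639 = 3 - 1*(-311193) = 3 + 311193 = 311196)
(p/2046123 + C/(-1744762)) - 1*(-4733523) = (-1882005/2046123 + 311196/(-1744762)) - 1*(-4733523) = (-1882005*1/2046123 + 311196*(-1/1744762)) + 4733523 = (-627335/682041 - 155598/872381) + 4733523 = -653399350153/594999609621 + 4733523 = 2816443683732674630/594999609621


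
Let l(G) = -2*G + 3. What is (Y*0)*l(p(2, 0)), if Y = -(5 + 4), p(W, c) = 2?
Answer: 0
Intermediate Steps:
l(G) = 3 - 2*G
Y = -9 (Y = -1*9 = -9)
(Y*0)*l(p(2, 0)) = (-9*0)*(3 - 2*2) = 0*(3 - 4) = 0*(-1) = 0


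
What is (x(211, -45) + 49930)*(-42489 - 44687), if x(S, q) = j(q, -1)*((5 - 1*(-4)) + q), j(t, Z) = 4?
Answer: -4340144336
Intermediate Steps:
x(S, q) = 36 + 4*q (x(S, q) = 4*((5 - 1*(-4)) + q) = 4*((5 + 4) + q) = 4*(9 + q) = 36 + 4*q)
(x(211, -45) + 49930)*(-42489 - 44687) = ((36 + 4*(-45)) + 49930)*(-42489 - 44687) = ((36 - 180) + 49930)*(-87176) = (-144 + 49930)*(-87176) = 49786*(-87176) = -4340144336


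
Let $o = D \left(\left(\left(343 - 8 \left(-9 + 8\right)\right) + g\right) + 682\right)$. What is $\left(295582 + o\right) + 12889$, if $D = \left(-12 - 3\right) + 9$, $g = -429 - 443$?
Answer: $307505$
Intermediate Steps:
$g = -872$
$D = -6$ ($D = \left(-12 - 3\right) + 9 = -15 + 9 = -6$)
$o = -966$ ($o = - 6 \left(\left(\left(343 - 8 \left(-9 + 8\right)\right) - 872\right) + 682\right) = - 6 \left(\left(\left(343 - -8\right) - 872\right) + 682\right) = - 6 \left(\left(\left(343 + 8\right) - 872\right) + 682\right) = - 6 \left(\left(351 - 872\right) + 682\right) = - 6 \left(-521 + 682\right) = \left(-6\right) 161 = -966$)
$\left(295582 + o\right) + 12889 = \left(295582 - 966\right) + 12889 = 294616 + 12889 = 307505$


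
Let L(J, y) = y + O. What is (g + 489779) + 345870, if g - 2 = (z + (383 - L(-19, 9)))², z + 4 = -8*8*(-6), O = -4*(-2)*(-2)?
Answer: 1428551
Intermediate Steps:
O = -16 (O = 8*(-2) = -16)
z = 380 (z = -4 - 8*8*(-6) = -4 - 64*(-6) = -4 + 384 = 380)
L(J, y) = -16 + y (L(J, y) = y - 16 = -16 + y)
g = 592902 (g = 2 + (380 + (383 - (-16 + 9)))² = 2 + (380 + (383 - 1*(-7)))² = 2 + (380 + (383 + 7))² = 2 + (380 + 390)² = 2 + 770² = 2 + 592900 = 592902)
(g + 489779) + 345870 = (592902 + 489779) + 345870 = 1082681 + 345870 = 1428551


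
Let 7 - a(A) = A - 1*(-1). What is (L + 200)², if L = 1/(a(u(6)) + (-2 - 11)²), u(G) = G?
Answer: 1142507601/28561 ≈ 40002.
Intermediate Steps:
a(A) = 6 - A (a(A) = 7 - (A - 1*(-1)) = 7 - (A + 1) = 7 - (1 + A) = 7 + (-1 - A) = 6 - A)
L = 1/169 (L = 1/((6 - 1*6) + (-2 - 11)²) = 1/((6 - 6) + (-13)²) = 1/(0 + 169) = 1/169 ≈ 0.0059172)
(L + 200)² = (1/169 + 200)² = (33801/169)² = 1142507601/28561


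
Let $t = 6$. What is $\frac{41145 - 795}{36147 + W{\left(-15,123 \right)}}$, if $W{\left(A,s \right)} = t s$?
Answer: $\frac{2690}{2459} \approx 1.0939$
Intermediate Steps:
$W{\left(A,s \right)} = 6 s$
$\frac{41145 - 795}{36147 + W{\left(-15,123 \right)}} = \frac{41145 - 795}{36147 + 6 \cdot 123} = \frac{40350}{36147 + 738} = \frac{40350}{36885} = 40350 \cdot \frac{1}{36885} = \frac{2690}{2459}$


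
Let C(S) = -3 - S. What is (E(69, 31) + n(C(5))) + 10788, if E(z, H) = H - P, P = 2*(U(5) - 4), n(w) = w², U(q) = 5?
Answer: 10881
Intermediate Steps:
P = 2 (P = 2*(5 - 4) = 2*1 = 2)
E(z, H) = -2 + H (E(z, H) = H - 1*2 = H - 2 = -2 + H)
(E(69, 31) + n(C(5))) + 10788 = ((-2 + 31) + (-3 - 1*5)²) + 10788 = (29 + (-3 - 5)²) + 10788 = (29 + (-8)²) + 10788 = (29 + 64) + 10788 = 93 + 10788 = 10881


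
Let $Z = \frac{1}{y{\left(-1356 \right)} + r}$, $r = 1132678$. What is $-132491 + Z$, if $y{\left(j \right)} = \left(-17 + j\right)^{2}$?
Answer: $- \frac{399832267236}{3017807} \approx -1.3249 \cdot 10^{5}$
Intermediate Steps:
$Z = \frac{1}{3017807}$ ($Z = \frac{1}{\left(-17 - 1356\right)^{2} + 1132678} = \frac{1}{\left(-1373\right)^{2} + 1132678} = \frac{1}{1885129 + 1132678} = \frac{1}{3017807} \approx 3.3137 \cdot 10^{-7}$)
$-132491 + Z = -132491 + \frac{1}{3017807} = - \frac{399832267236}{3017807}$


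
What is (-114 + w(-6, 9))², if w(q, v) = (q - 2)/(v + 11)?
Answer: 327184/25 ≈ 13087.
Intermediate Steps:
w(q, v) = (-2 + q)/(11 + v)
(-114 + w(-6, 9))² = (-114 + (-2 - 6)/(11 + 9))² = (-114 - 8/20)² = (-114 + (1/20)*(-8))² = (-114 - ⅖)² = (-572/5)² = 327184/25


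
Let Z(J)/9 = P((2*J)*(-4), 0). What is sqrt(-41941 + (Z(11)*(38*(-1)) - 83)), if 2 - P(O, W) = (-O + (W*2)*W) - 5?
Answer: I*sqrt(14322) ≈ 119.67*I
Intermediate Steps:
P(O, W) = 7 + O - 2*W**2 (P(O, W) = 2 - ((-O + (W*2)*W) - 5) = 2 - ((-O + (2*W)*W) - 5) = 2 - ((-O + 2*W**2) - 5) = 2 - (-5 - O + 2*W**2) = 2 + (5 + O - 2*W**2) = 7 + O - 2*W**2)
Z(J) = 63 - 72*J (Z(J) = 9*(7 + (2*J)*(-4) - 2*0**2) = 9*(7 - 8*J - 2*0) = 9*(7 - 8*J + 0) = 9*(7 - 8*J) = 63 - 72*J)
sqrt(-41941 + (Z(11)*(38*(-1)) - 83)) = sqrt(-41941 + ((63 - 72*11)*(38*(-1)) - 83)) = sqrt(-41941 + ((63 - 792)*(-38) - 83)) = sqrt(-41941 + (-729*(-38) - 83)) = sqrt(-41941 + (27702 - 83)) = sqrt(-41941 + 27619) = sqrt(-14322) = I*sqrt(14322)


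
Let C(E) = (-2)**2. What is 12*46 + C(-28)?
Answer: 556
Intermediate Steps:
C(E) = 4
12*46 + C(-28) = 12*46 + 4 = 552 + 4 = 556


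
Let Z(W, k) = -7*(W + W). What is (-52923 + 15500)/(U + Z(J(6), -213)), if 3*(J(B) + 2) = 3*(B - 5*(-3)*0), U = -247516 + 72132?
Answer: 37423/175440 ≈ 0.21331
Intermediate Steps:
U = -175384
J(B) = -2 + B (J(B) = -2 + (3*(B - 5*(-3)*0))/3 = -2 + (3*(B + 15*0))/3 = -2 + (3*(B + 0))/3 = -2 + (3*B)/3 = -2 + B)
Z(W, k) = -14*W
(-52923 + 15500)/(U + Z(J(6), -213)) = (-52923 + 15500)/(-175384 - 14*(-2 + 6)) = -37423/(-175384 - 14*4) = -37423/(-175384 - 56) = -37423/(-175440) = -37423*(-1/175440) = 37423/175440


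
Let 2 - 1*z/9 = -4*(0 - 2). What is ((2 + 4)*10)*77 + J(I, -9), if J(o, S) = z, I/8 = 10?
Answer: 4566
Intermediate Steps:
I = 80 (I = 8*10 = 80)
z = -54 (z = 18 - (-36)*(0 - 2) = 18 - (-36)*(-2) = 18 - 9*8 = 18 - 72 = -54)
J(o, S) = -54
((2 + 4)*10)*77 + J(I, -9) = ((2 + 4)*10)*77 - 54 = (6*10)*77 - 54 = 60*77 - 54 = 4620 - 54 = 4566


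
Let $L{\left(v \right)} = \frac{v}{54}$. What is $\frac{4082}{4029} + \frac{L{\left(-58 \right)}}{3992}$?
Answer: $\frac{146619149}{144753912} \approx 1.0129$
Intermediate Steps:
$L{\left(v \right)} = \frac{v}{54}$ ($L{\left(v \right)} = v \frac{1}{54} = \frac{v}{54}$)
$\frac{4082}{4029} + \frac{L{\left(-58 \right)}}{3992} = \frac{4082}{4029} + \frac{\frac{1}{54} \left(-58\right)}{3992} = 4082 \cdot \frac{1}{4029} - \frac{29}{107784} = \frac{4082}{4029} - \frac{29}{107784} = \frac{146619149}{144753912}$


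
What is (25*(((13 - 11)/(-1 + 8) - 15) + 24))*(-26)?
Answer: -42250/7 ≈ -6035.7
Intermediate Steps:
(25*(((13 - 11)/(-1 + 8) - 15) + 24))*(-26) = (25*((2/7 - 15) + 24))*(-26) = (25*(-103/7 + 24))*(-26) = (25*(65/7))*(-26) = (1625/7)*(-26) = -42250/7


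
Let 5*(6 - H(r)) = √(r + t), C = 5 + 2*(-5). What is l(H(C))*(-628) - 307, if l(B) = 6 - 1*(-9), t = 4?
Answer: -9727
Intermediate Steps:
C = -5 (C = 5 - 10 = -5)
H(r) = 6 - √(4 + r)/5 (H(r) = 6 - √(r + 4)/5 = 6 - √(4 + r)/5)
l(B) = 15 (l(B) = 6 + 9 = 15)
l(H(C))*(-628) - 307 = 15*(-628) - 307 = -9420 - 307 = -9727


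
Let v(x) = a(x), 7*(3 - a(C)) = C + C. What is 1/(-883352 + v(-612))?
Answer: -7/6182219 ≈ -1.1323e-6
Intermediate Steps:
a(C) = 3 - 2*C/7 (a(C) = 3 - (C + C)/7 = 3 - 2*C/7)
v(x) = 3 - 2*x/7
1/(-883352 + v(-612)) = 1/(-883352 + (3 - 2/7*(-612))) = 1/(-883352 + (3 + 1224/7)) = 1/(-883352 + 1245/7) = 1/(-6182219/7) = -7/6182219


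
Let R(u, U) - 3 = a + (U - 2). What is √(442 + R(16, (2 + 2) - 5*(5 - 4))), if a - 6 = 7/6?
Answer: 7*√330/6 ≈ 21.194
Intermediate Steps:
a = 43/6 (a = 6 + 7/6 = 43/6 ≈ 7.1667)
R(u, U) = 49/6 + U (R(u, U) = 3 + (43/6 + (U - 2)) = 3 + (43/6 + (-2 + U)) = 3 + (31/6 + U) = 49/6 + U)
√(442 + R(16, (2 + 2) - 5*(5 - 4))) = √(442 + (49/6 + ((2 + 2) - 5*(5 - 4)))) = √(442 + (49/6 + (4 - 5*1))) = √(442 + (49/6 + (4 - 5))) = √(442 + (49/6 - 1)) = √(442 + 43/6) = √(2695/6) = 7*√330/6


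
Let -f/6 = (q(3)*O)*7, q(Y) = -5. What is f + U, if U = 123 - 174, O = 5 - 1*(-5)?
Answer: 2049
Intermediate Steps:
O = 10 (O = 5 + 5 = 10)
f = 2100 (f = -6*(-5*10)*7 = -(-300)*7 = -6*(-350) = 2100)
U = -51
f + U = 2100 - 51 = 2049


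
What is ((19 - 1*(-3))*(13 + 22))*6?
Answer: 4620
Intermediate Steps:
((19 - 1*(-3))*(13 + 22))*6 = ((19 + 3)*35)*6 = (22*35)*6 = 770*6 = 4620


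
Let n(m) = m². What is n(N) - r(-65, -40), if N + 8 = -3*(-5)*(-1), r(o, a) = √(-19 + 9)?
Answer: 529 - I*√10 ≈ 529.0 - 3.1623*I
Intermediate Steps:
r(o, a) = I*√10 (r(o, a) = √(-10) = I*√10)
N = -23 (N = -8 - 3*(-5)*(-1) = -8 + 15*(-1) = -8 - 15 = -23)
n(N) - r(-65, -40) = (-23)² - I*√10 = 529 - I*√10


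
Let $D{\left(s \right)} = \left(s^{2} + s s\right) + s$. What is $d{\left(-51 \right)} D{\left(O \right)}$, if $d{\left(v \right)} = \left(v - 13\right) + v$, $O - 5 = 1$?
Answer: $-8970$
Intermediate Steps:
$O = 6$ ($O = 5 + 1 = 6$)
$d{\left(v \right)} = -13 + 2 v$ ($d{\left(v \right)} = \left(-13 + v\right) + v = -13 + 2 v$)
$D{\left(s \right)} = s + 2 s^{2}$ ($D{\left(s \right)} = \left(s^{2} + s^{2}\right) + s = 2 s^{2} + s = s + 2 s^{2}$)
$d{\left(-51 \right)} D{\left(O \right)} = \left(-13 + 2 \left(-51\right)\right) 6 \left(1 + 2 \cdot 6\right) = \left(-13 - 102\right) 6 \left(1 + 12\right) = - 115 \cdot 6 \cdot 13 = \left(-115\right) 78 = -8970$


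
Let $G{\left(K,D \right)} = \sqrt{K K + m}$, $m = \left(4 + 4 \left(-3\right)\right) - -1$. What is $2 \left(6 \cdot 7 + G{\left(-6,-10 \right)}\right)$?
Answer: $84 + 2 \sqrt{29} \approx 94.77$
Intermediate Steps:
$m = -7$ ($m = \left(4 - 12\right) + 1 = -8 + 1 = -7$)
$G{\left(K,D \right)} = \sqrt{-7 + K^{2}}$ ($G{\left(K,D \right)} = \sqrt{K K - 7} = \sqrt{K^{2} - 7} = \sqrt{-7 + K^{2}}$)
$2 \left(6 \cdot 7 + G{\left(-6,-10 \right)}\right) = 2 \left(6 \cdot 7 + \sqrt{-7 + \left(-6\right)^{2}}\right) = 2 \left(42 + \sqrt{-7 + 36}\right) = 2 \left(42 + \sqrt{29}\right) = 84 + 2 \sqrt{29}$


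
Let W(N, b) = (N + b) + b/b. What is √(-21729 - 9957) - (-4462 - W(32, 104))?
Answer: 4599 + I*√31686 ≈ 4599.0 + 178.01*I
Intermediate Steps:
W(N, b) = 1 + N + b (W(N, b) = (N + b) + 1 = 1 + N + b)
√(-21729 - 9957) - (-4462 - W(32, 104)) = √(-21729 - 9957) - (-4462 - (1 + 32 + 104)) = √(-31686) - (-4462 - 1*137) = I*√31686 - (-4462 - 137) = I*√31686 - 1*(-4599) = I*√31686 + 4599 = 4599 + I*√31686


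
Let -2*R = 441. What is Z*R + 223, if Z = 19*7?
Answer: -58207/2 ≈ -29104.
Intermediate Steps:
Z = 133
R = -441/2 (R = -½*441 = -441/2 ≈ -220.50)
Z*R + 223 = 133*(-441/2) + 223 = -58653/2 + 223 = -58207/2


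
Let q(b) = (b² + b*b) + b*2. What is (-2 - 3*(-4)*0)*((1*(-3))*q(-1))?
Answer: 0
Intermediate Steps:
q(b) = 2*b + 2*b² (q(b) = (b² + b²) + 2*b = 2*b² + 2*b = 2*b + 2*b²)
(-2 - 3*(-4)*0)*((1*(-3))*q(-1)) = (-2 - 3*(-4)*0)*((1*(-3))*(2*(-1)*(1 - 1))) = (-2 + 12*0)*(-6*(-1)*0) = (-2 + 0)*(-3*0) = -2*0 = 0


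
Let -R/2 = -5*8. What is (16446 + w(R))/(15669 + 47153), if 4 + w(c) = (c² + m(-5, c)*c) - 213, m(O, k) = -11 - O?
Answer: 22149/62822 ≈ 0.35257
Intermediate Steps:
R = 80 (R = -(-10)*8 = -2*(-40) = 80)
w(c) = -217 + c² - 6*c (w(c) = -4 + ((c² + (-11 - 1*(-5))*c) - 213) = -4 + ((c² + (-11 + 5)*c) - 213) = -4 + ((c² - 6*c) - 213) = -4 + (-213 + c² - 6*c) = -217 + c² - 6*c)
(16446 + w(R))/(15669 + 47153) = (16446 + (-217 + 80² - 6*80))/(15669 + 47153) = (16446 + (-217 + 6400 - 480))/62822 = (16446 + 5703)*(1/62822) = 22149*(1/62822) = 22149/62822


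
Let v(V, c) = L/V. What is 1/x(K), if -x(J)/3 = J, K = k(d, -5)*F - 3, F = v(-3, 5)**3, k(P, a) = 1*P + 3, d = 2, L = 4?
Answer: 9/401 ≈ 0.022444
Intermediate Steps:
v(V, c) = 4/V
k(P, a) = 3 + P (k(P, a) = P + 3 = 3 + P)
F = -64/27 (F = (4/(-3))**3 = (4*(-1/3))**3 = (-4/3)**3 = -64/27 ≈ -2.3704)
K = -401/27 (K = (3 + 2)*(-64/27) - 3 = 5*(-64/27) - 3 = -320/27 - 3 = -401/27 ≈ -14.852)
x(J) = -3*J
1/x(K) = 1/(-3*(-401/27)) = 1/(401/9) = 9/401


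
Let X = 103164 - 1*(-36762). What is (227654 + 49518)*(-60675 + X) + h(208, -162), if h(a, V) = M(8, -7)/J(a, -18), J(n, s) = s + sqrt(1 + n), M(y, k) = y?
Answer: 2526108189636/115 - 8*sqrt(209)/115 ≈ 2.1966e+10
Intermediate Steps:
X = 139926 (X = 103164 + 36762 = 139926)
h(a, V) = 8/(-18 + sqrt(1 + a))
(227654 + 49518)*(-60675 + X) + h(208, -162) = (227654 + 49518)*(-60675 + 139926) + 8/(-18 + sqrt(1 + 208)) = 277172*79251 + 8/(-18 + sqrt(209)) = 21966158172 + 8/(-18 + sqrt(209))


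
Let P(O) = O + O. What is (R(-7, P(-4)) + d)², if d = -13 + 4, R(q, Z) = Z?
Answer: 289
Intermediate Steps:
P(O) = 2*O
d = -9
(R(-7, P(-4)) + d)² = (2*(-4) - 9)² = (-8 - 9)² = (-17)² = 289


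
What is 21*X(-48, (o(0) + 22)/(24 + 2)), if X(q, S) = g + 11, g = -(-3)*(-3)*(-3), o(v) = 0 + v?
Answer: 798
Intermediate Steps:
o(v) = v
g = 27 (g = -3*3*(-3) = -9*(-3) = 27)
X(q, S) = 38 (X(q, S) = 27 + 11 = 38)
21*X(-48, (o(0) + 22)/(24 + 2)) = 21*38 = 798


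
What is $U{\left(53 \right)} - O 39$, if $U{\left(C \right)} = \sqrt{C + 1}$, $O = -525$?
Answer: $20475 + 3 \sqrt{6} \approx 20482.0$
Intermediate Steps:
$U{\left(C \right)} = \sqrt{1 + C}$
$U{\left(53 \right)} - O 39 = \sqrt{1 + 53} - \left(-525\right) 39 = \sqrt{54} - -20475 = 3 \sqrt{6} + 20475 = 20475 + 3 \sqrt{6}$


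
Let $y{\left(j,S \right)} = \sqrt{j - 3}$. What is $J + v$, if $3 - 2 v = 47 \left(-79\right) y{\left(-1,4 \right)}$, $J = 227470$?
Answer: $\frac{454943}{2} + 3713 i \approx 2.2747 \cdot 10^{5} + 3713.0 i$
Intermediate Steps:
$y{\left(j,S \right)} = \sqrt{-3 + j}$
$v = \frac{3}{2} + 3713 i$ ($v = \frac{3}{2} - \frac{47 \left(-79\right) \sqrt{-3 - 1}}{2} = \frac{3}{2} - \frac{\left(-3713\right) \sqrt{-4}}{2} = \frac{3}{2} - \frac{\left(-3713\right) 2 i}{2} = \frac{3}{2} - \frac{\left(-7426\right) i}{2} = \frac{3}{2} + 3713 i \approx 1.5 + 3713.0 i$)
$J + v = 227470 + \left(\frac{3}{2} + 3713 i\right) = \frac{454943}{2} + 3713 i$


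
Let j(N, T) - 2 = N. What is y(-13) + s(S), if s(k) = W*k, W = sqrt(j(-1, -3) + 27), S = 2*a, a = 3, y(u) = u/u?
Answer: 1 + 12*sqrt(7) ≈ 32.749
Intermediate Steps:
j(N, T) = 2 + N
y(u) = 1
S = 6 (S = 2*3 = 6)
W = 2*sqrt(7) (W = sqrt((2 - 1) + 27) = sqrt(1 + 27) = sqrt(28) = 2*sqrt(7) ≈ 5.2915)
s(k) = 2*k*sqrt(7) (s(k) = (2*sqrt(7))*k = 2*k*sqrt(7))
y(-13) + s(S) = 1 + 2*6*sqrt(7) = 1 + 12*sqrt(7)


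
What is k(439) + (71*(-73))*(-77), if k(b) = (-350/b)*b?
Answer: 398741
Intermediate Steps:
k(b) = -350
k(439) + (71*(-73))*(-77) = -350 + (71*(-73))*(-77) = -350 - 5183*(-77) = -350 + 399091 = 398741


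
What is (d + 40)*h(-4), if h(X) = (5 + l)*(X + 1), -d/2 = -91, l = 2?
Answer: -4662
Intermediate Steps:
d = 182 (d = -2*(-91) = 182)
h(X) = 7 + 7*X (h(X) = (5 + 2)*(X + 1) = 7*(1 + X) = 7 + 7*X)
(d + 40)*h(-4) = (182 + 40)*(7 + 7*(-4)) = 222*(7 - 28) = 222*(-21) = -4662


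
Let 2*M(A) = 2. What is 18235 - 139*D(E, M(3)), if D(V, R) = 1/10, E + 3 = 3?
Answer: 182211/10 ≈ 18221.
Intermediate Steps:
E = 0 (E = -3 + 3 = 0)
M(A) = 1 (M(A) = (1/2)*2 = 1)
D(V, R) = 1/10
18235 - 139*D(E, M(3)) = 18235 - 139*1/10 = 18235 - 139/10 = 182211/10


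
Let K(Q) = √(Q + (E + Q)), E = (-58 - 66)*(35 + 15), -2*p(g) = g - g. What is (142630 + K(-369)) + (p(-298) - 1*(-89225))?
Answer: 231855 + I*√6938 ≈ 2.3186e+5 + 83.295*I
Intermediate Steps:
p(g) = 0 (p(g) = -(g - g)/2 = -½*0 = 0)
E = -6200 (E = -124*50 = -6200)
K(Q) = √(-6200 + 2*Q) (K(Q) = √(Q + (-6200 + Q)) = √(-6200 + 2*Q))
(142630 + K(-369)) + (p(-298) - 1*(-89225)) = (142630 + √(-6200 + 2*(-369))) + (0 - 1*(-89225)) = (142630 + √(-6200 - 738)) + (0 + 89225) = (142630 + √(-6938)) + 89225 = (142630 + I*√6938) + 89225 = 231855 + I*√6938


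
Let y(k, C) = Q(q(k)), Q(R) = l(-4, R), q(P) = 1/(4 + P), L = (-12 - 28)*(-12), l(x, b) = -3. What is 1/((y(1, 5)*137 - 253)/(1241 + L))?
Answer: -1721/664 ≈ -2.5919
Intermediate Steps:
L = 480 (L = -40*(-12) = 480)
Q(R) = -3
y(k, C) = -3
1/((y(1, 5)*137 - 253)/(1241 + L)) = 1/((-3*137 - 253)/(1241 + 480)) = 1/((-411 - 253)/1721) = 1/(-664*1/1721) = 1/(-664/1721) = -1721/664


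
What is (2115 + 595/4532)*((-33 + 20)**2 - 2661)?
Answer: -5971937825/1133 ≈ -5.2709e+6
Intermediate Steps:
(2115 + 595/4532)*((-33 + 20)**2 - 2661) = (2115 + 595*(1/4532))*((-13)**2 - 2661) = (2115 + 595/4532)*(169 - 2661) = (9585775/4532)*(-2492) = -5971937825/1133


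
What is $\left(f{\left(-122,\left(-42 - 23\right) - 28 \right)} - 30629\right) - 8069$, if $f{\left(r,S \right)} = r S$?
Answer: $-27352$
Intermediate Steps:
$f{\left(r,S \right)} = S r$
$\left(f{\left(-122,\left(-42 - 23\right) - 28 \right)} - 30629\right) - 8069 = \left(\left(\left(-42 - 23\right) - 28\right) \left(-122\right) - 30629\right) - 8069 = \left(\left(-65 - 28\right) \left(-122\right) - 30629\right) - 8069 = \left(\left(-93\right) \left(-122\right) - 30629\right) - 8069 = \left(11346 - 30629\right) - 8069 = -19283 - 8069 = -27352$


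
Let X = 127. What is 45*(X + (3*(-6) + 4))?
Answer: 5085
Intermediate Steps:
45*(X + (3*(-6) + 4)) = 45*(127 + (3*(-6) + 4)) = 45*(127 + (-18 + 4)) = 45*(127 - 14) = 45*113 = 5085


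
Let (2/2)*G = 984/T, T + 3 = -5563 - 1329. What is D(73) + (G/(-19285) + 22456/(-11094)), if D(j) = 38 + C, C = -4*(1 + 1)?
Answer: 20634567636898/737585006025 ≈ 27.976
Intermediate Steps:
T = -6895 (T = -3 + (-5563 - 1329) = -3 - 6892 = -6895)
C = -8 (C = -4*2 = -8)
D(j) = 30 (D(j) = 38 - 8 = 30)
G = -984/6895 (G = 984/(-6895) = 984*(-1/6895) = -984/6895 ≈ -0.14271)
D(73) + (G/(-19285) + 22456/(-11094)) = 30 + (-984/6895/(-19285) + 22456/(-11094)) = 30 + (-984/6895*(-1/19285) + 22456*(-1/11094)) = 30 + (984/132970075 - 11228/5547) = 30 - 1492982543852/737585006025 = 20634567636898/737585006025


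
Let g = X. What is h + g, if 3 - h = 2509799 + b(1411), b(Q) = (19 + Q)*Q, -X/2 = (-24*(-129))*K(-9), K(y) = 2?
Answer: -4539910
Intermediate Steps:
X = -12384 (X = -2*(-24*(-129))*2 = -6192*2 = -2*6192 = -12384)
b(Q) = Q*(19 + Q)
h = -4527526 (h = 3 - (2509799 + 1411*(19 + 1411)) = 3 - (2509799 + 1411*1430) = 3 - (2509799 + 2017730) = 3 - 1*4527529 = 3 - 4527529 = -4527526)
g = -12384
h + g = -4527526 - 12384 = -4539910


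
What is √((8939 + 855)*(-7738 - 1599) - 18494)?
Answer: 4*I*√5716567 ≈ 9563.7*I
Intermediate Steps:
√((8939 + 855)*(-7738 - 1599) - 18494) = √(9794*(-9337) - 18494) = √(-91446578 - 18494) = √(-91465072) = 4*I*√5716567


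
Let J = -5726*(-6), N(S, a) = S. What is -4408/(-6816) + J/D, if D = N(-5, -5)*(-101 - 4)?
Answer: 1407647/21300 ≈ 66.087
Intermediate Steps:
J = 34356
D = 525 (D = -5*(-101 - 4) = -5*(-105) = 525)
-4408/(-6816) + J/D = -4408/(-6816) + 34356/525 = -4408*(-1/6816) + 34356*(1/525) = 551/852 + 1636/25 = 1407647/21300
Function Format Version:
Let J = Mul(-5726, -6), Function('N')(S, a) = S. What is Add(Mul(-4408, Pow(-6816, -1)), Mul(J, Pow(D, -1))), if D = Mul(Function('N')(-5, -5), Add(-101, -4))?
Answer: Rational(1407647, 21300) ≈ 66.087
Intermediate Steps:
J = 34356
D = 525 (D = Mul(-5, Add(-101, -4)) = Mul(-5, -105) = 525)
Add(Mul(-4408, Pow(-6816, -1)), Mul(J, Pow(D, -1))) = Add(Mul(-4408, Pow(-6816, -1)), Mul(34356, Pow(525, -1))) = Add(Mul(-4408, Rational(-1, 6816)), Mul(34356, Rational(1, 525))) = Add(Rational(551, 852), Rational(1636, 25)) = Rational(1407647, 21300)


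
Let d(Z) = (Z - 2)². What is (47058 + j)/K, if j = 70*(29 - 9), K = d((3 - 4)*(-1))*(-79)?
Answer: -48458/79 ≈ -613.39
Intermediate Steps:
d(Z) = (-2 + Z)²
K = -79 (K = (-2 + (3 - 4)*(-1))²*(-79) = (-2 - 1*(-1))²*(-79) = (-2 + 1)²*(-79) = (-1)²*(-79) = 1*(-79) = -79)
j = 1400 (j = 70*20 = 1400)
(47058 + j)/K = (47058 + 1400)/(-79) = 48458*(-1/79) = -48458/79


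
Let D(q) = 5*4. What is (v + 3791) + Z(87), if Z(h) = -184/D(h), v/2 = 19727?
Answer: 216179/5 ≈ 43236.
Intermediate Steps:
v = 39454 (v = 2*19727 = 39454)
D(q) = 20
Z(h) = -46/5 (Z(h) = -184/20 = -184*1/20 = -46/5)
(v + 3791) + Z(87) = (39454 + 3791) - 46/5 = 43245 - 46/5 = 216179/5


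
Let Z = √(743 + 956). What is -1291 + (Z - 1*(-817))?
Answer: -474 + √1699 ≈ -432.78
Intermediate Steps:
Z = √1699 ≈ 41.219
-1291 + (Z - 1*(-817)) = -1291 + (√1699 - 1*(-817)) = -1291 + (√1699 + 817) = -1291 + (817 + √1699) = -474 + √1699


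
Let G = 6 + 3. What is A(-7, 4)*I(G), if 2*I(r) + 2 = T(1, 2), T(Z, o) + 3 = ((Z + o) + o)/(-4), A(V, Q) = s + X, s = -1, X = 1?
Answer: 0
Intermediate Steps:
A(V, Q) = 0 (A(V, Q) = -1 + 1 = 0)
G = 9
T(Z, o) = -3 - o/2 - Z/4 (T(Z, o) = -3 + ((Z + o) + o)/(-4) = -3 + (Z + 2*o)*(-¼) = -3 + (-o/2 - Z/4) = -3 - o/2 - Z/4)
I(r) = -25/8 (I(r) = -1 + (-3 - ½*2 - ¼*1)/2 = -1 + (-3 - 1 - ¼)/2 = -1 + (½)*(-17/4) = -1 - 17/8 = -25/8)
A(-7, 4)*I(G) = 0*(-25/8) = 0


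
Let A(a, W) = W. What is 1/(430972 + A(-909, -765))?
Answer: 1/430207 ≈ 2.3245e-6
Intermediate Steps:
1/(430972 + A(-909, -765)) = 1/(430972 - 765) = 1/430207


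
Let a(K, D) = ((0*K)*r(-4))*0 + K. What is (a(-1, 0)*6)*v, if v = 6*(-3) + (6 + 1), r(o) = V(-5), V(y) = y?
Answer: 66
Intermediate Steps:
r(o) = -5
v = -11 (v = -18 + 7 = -11)
a(K, D) = K (a(K, D) = ((0*K)*(-5))*0 + K = (0*(-5))*0 + K = 0*0 + K = 0 + K = K)
(a(-1, 0)*6)*v = -1*6*(-11) = -6*(-11) = 66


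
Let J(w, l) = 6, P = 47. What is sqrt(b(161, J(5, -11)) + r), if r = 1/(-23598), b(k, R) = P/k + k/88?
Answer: sqrt(3112990059102)/1211364 ≈ 1.4565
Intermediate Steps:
b(k, R) = 47/k + k/88
r = -1/23598 ≈ -4.2376e-5
sqrt(b(161, J(5, -11)) + r) = sqrt((47/161 + (1/88)*161) - 1/23598) = sqrt((47*(1/161) + 161/88) - 1/23598) = sqrt((47/161 + 161/88) - 1/23598) = sqrt(30057/14168 - 1/23598) = sqrt(15418933/7268184) = sqrt(3112990059102)/1211364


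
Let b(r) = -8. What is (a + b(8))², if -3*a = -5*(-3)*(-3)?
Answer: 49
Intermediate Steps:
a = 15 (a = -(-5*(-3))*(-3)/3 = -5*(-3) = -⅓*(-45) = 15)
(a + b(8))² = (15 - 8)² = 7² = 49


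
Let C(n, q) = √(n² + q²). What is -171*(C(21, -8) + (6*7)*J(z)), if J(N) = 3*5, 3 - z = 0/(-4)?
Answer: -107730 - 171*√505 ≈ -1.1157e+5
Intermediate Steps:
z = 3 (z = 3 - 0/(-4) = 3 - 0*(-1)/4 = 3 - 1*0 = 3 + 0 = 3)
J(N) = 15
-171*(C(21, -8) + (6*7)*J(z)) = -171*(√(21² + (-8)²) + (6*7)*15) = -171*(√(441 + 64) + 42*15) = -171*(√505 + 630) = -171*(630 + √505) = -107730 - 171*√505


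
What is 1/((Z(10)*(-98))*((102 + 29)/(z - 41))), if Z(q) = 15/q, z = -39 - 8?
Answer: 88/19257 ≈ 0.0045698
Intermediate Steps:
z = -47
1/((Z(10)*(-98))*((102 + 29)/(z - 41))) = 1/(((15/10)*(-98))*((102 + 29)/(-47 - 41))) = 1/(((15*(1/10))*(-98))*(131/(-88))) = 1/(((3/2)*(-98))*(131*(-1/88))) = 1/(-147*(-131/88)) = 1/(19257/88) = 88/19257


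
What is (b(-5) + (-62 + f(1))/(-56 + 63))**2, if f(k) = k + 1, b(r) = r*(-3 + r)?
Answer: 48400/49 ≈ 987.75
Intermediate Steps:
f(k) = 1 + k
(b(-5) + (-62 + f(1))/(-56 + 63))**2 = (-5*(-3 - 5) + (-62 + (1 + 1))/(-56 + 63))**2 = (-5*(-8) + (-62 + 2)/7)**2 = (40 - 60*1/7)**2 = (40 - 60/7)**2 = (220/7)**2 = 48400/49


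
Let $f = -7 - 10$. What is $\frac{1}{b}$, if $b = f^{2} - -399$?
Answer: $\frac{1}{688} \approx 0.0014535$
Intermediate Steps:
$f = -17$ ($f = -7 - 10 = -17$)
$b = 688$ ($b = \left(-17\right)^{2} - -399 = 289 + 399 = 688$)
$\frac{1}{b} = \frac{1}{688}$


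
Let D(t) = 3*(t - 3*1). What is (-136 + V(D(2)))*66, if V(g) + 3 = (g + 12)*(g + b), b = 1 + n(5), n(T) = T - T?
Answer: -10362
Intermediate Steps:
D(t) = -9 + 3*t (D(t) = 3*(t - 3) = 3*(-3 + t) = -9 + 3*t)
n(T) = 0
b = 1 (b = 1 + 0 = 1)
V(g) = -3 + (1 + g)*(12 + g) (V(g) = -3 + (g + 12)*(g + 1) = -3 + (12 + g)*(1 + g) = -3 + (1 + g)*(12 + g))
(-136 + V(D(2)))*66 = (-136 + (9 + (-9 + 3*2)² + 13*(-9 + 3*2)))*66 = (-136 + (9 + (-9 + 6)² + 13*(-9 + 6)))*66 = (-136 + (9 + (-3)² + 13*(-3)))*66 = (-136 + (9 + 9 - 39))*66 = (-136 - 21)*66 = -157*66 = -10362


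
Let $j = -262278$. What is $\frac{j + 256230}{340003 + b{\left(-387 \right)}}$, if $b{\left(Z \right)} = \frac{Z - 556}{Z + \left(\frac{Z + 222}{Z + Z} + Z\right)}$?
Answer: $- \frac{1207404576}{67877422205} \approx -0.017788$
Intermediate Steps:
$b{\left(Z \right)} = \frac{-556 + Z}{2 Z + \frac{222 + Z}{2 Z}}$ ($b{\left(Z \right)} = \frac{-556 + Z}{Z + \left(\frac{222 + Z}{2 Z} + Z\right)} = \frac{-556 + Z}{Z + \left(Z + \frac{222 + Z}{2 Z}\right)} = \frac{-556 + Z}{2 Z + \frac{222 + Z}{2 Z}}$)
$\frac{j + 256230}{340003 + b{\left(-387 \right)}} = \frac{-262278 + 256230}{340003 + 2 \left(-387\right) \frac{1}{222 - 387 + 4 \left(-387\right)^{2}} \left(-556 - 387\right)} = - \frac{6048}{340003 + 2 \left(-387\right) \frac{1}{222 - 387 + 4 \cdot 149769} \left(-943\right)} = - \frac{6048}{340003 + 2 \left(-387\right) \frac{1}{222 - 387 + 599076} \left(-943\right)} = - \frac{6048}{340003 + 2 \left(-387\right) \frac{1}{598911} \left(-943\right)} = - \frac{6048}{340003 + \frac{243294}{199637}} = - \frac{6048}{\frac{67877422205}{199637}} = \left(-6048\right) \frac{199637}{67877422205} = - \frac{1207404576}{67877422205}$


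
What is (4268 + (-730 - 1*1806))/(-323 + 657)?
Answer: 866/167 ≈ 5.1856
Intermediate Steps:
(4268 + (-730 - 1*1806))/(-323 + 657) = (4268 + (-730 - 1806))/334 = (4268 - 2536)*(1/334) = 1732*(1/334) = 866/167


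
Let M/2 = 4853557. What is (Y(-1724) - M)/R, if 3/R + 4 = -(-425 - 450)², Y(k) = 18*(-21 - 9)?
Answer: 7432461424366/3 ≈ 2.4775e+12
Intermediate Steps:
M = 9707114 (M = 2*4853557 = 9707114)
Y(k) = -540 (Y(k) = 18*(-30) = -540)
R = -3/765629 (R = 3/(-4 - (-425 - 450)²) = 3/(-4 - 1*(-875)²) = 3/(-4 - 1*765625) = 3/(-4 - 765625) = 3/(-765629) = 3*(-1/765629) = -3/765629 ≈ -3.9183e-6)
(Y(-1724) - M)/R = (-540 - 1*9707114)/(-3/765629) = (-540 - 9707114)*(-765629/3) = -9707654*(-765629/3) = 7432461424366/3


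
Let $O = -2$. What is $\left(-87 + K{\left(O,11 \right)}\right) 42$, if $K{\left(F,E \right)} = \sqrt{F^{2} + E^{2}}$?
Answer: $-3654 + 210 \sqrt{5} \approx -3184.4$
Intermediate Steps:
$K{\left(F,E \right)} = \sqrt{E^{2} + F^{2}}$
$\left(-87 + K{\left(O,11 \right)}\right) 42 = \left(-87 + \sqrt{11^{2} + \left(-2\right)^{2}}\right) 42 = \left(-87 + \sqrt{121 + 4}\right) 42 = \left(-87 + \sqrt{125}\right) 42 = \left(-87 + 5 \sqrt{5}\right) 42 = -3654 + 210 \sqrt{5}$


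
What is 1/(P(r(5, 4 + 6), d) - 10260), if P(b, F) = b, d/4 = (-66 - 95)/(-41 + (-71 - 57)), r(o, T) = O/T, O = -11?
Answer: -10/102611 ≈ -9.7455e-5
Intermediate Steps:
r(o, T) = -11/T
d = 644/169 (d = 4*((-66 - 95)/(-41 + (-71 - 57))) = 4*(-161/(-41 - 128)) = 4*(-161/(-169)) = 4*(-161*(-1/169)) = 4*(161/169) = 644/169 ≈ 3.8106)
1/(P(r(5, 4 + 6), d) - 10260) = 1/(-11/(4 + 6) - 10260) = 1/(-11/10 - 10260) = 1/(-102611/10) = -10/102611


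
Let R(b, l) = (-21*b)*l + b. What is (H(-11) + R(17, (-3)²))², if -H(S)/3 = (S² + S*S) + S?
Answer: 15124321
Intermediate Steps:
R(b, l) = b - 21*b*l (R(b, l) = -21*b*l + b = b - 21*b*l)
H(S) = -6*S² - 3*S (H(S) = -3*((S² + S*S) + S) = -3*((S² + S²) + S) = -3*(2*S² + S) = -3*(S + 2*S²) = -6*S² - 3*S)
(H(-11) + R(17, (-3)²))² = (-3*(-11)*(1 + 2*(-11)) + 17*(1 - 21*(-3)²))² = (-3*(-11)*(1 - 22) + 17*(1 - 21*9))² = (-3*(-11)*(-21) + 17*(1 - 189))² = (-693 + 17*(-188))² = (-693 - 3196)² = (-3889)² = 15124321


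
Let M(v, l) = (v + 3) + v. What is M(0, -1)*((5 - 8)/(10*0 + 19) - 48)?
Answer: -2745/19 ≈ -144.47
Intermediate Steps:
M(v, l) = 3 + 2*v (M(v, l) = (3 + v) + v = 3 + 2*v)
M(0, -1)*((5 - 8)/(10*0 + 19) - 48) = (3 + 2*0)*((5 - 8)/(10*0 + 19) - 48) = (3 + 0)*(-3/(0 + 19) - 48) = 3*(-3/19 - 48) = 3*(-915/19) = -2745/19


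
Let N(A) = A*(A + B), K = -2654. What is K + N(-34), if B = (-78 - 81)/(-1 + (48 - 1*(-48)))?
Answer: -136904/95 ≈ -1441.1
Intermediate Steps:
B = -159/95 (B = -159/(-1 + (48 + 48)) = -159/(-1 + 96) = -159/95 ≈ -1.6737)
N(A) = A*(-159/95 + A) (N(A) = A*(A - 159/95) = A*(-159/95 + A))
K + N(-34) = -2654 + (1/95)*(-34)*(-159 + 95*(-34)) = -2654 + (1/95)*(-34)*(-159 - 3230) = -2654 + (1/95)*(-34)*(-3389) = -2654 + 115226/95 = -136904/95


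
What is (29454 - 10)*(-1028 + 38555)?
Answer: 1104944988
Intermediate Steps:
(29454 - 10)*(-1028 + 38555) = 29444*37527 = 1104944988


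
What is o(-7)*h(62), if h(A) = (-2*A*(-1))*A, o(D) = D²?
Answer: 376712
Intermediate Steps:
h(A) = 2*A² (h(A) = (2*A)*A = 2*A²)
o(-7)*h(62) = (-7)²*(2*62²) = 49*(2*3844) = 49*7688 = 376712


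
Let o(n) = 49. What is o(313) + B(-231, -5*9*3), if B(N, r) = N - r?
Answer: -47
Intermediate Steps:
o(313) + B(-231, -5*9*3) = 49 + (-231 - (-5*9)*3) = 49 + (-231 - (-45)*3) = 49 + (-231 - 1*(-135)) = 49 + (-231 + 135) = 49 - 96 = -47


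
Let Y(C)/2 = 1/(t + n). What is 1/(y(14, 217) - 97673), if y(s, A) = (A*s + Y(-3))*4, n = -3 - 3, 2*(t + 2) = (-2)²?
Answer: -3/256567 ≈ -1.1693e-5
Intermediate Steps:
t = 0 (t = -2 + (½)*(-2)² = -2 + (½)*4 = -2 + 2 = 0)
n = -6
Y(C) = -⅓ (Y(C) = 2/(0 - 6) = 2/(-6) = 2*(-⅙) = -⅓)
y(s, A) = -4/3 + 4*A*s (y(s, A) = (A*s - ⅓)*4 = (-⅓ + A*s)*4 = -4/3 + 4*A*s)
1/(y(14, 217) - 97673) = 1/((-4/3 + 4*217*14) - 97673) = 1/((-4/3 + 12152) - 97673) = 1/(36452/3 - 97673) = 1/(-256567/3) = -3/256567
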